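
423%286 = 137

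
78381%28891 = 20599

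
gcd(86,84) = 2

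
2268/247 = 2268/247= 9.18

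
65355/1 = 65355 = 65355.00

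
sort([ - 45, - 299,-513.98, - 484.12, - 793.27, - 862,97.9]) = [ - 862, -793.27, - 513.98, - 484.12 , - 299, - 45,  97.9]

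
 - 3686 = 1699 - 5385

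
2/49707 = 2/49707 = 0.00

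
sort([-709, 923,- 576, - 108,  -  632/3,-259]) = [- 709, -576,-259, - 632/3, - 108, 923]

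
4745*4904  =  23269480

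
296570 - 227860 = 68710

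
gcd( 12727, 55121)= 11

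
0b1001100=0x4C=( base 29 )2i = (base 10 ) 76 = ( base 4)1030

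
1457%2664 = 1457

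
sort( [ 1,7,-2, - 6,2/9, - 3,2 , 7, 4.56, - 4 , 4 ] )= [ -6, - 4, - 3, - 2,2/9, 1,2,4,  4.56,7 , 7 ]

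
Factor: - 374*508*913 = - 2^3* 11^2*17^1*83^1*127^1 =- 173462696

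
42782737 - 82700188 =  - 39917451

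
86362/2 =43181  =  43181.00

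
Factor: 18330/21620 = 2^( - 1)*3^1*13^1*23^( - 1) = 39/46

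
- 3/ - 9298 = 3/9298 = 0.00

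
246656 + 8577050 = 8823706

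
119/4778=119/4778 = 0.02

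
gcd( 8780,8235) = 5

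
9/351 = 1/39 =0.03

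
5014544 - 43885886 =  - 38871342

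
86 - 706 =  - 620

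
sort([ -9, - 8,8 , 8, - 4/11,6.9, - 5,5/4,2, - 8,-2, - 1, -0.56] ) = [  -  9, - 8, - 8, - 5, - 2, - 1,  -  0.56, -4/11, 5/4,2, 6.9,8,8]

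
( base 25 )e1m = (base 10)8797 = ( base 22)I3J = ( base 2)10001001011101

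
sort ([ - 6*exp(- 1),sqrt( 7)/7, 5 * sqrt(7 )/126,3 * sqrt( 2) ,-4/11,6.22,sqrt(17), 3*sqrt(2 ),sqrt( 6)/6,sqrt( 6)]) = [ - 6*exp ( - 1), -4/11,5*sqrt( 7 )/126,sqrt( 7 ) /7,sqrt( 6)/6,sqrt ( 6), sqrt(17),3 * sqrt( 2) , 3 * sqrt( 2), 6.22]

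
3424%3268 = 156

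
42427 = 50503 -8076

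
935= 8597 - 7662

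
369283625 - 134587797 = 234695828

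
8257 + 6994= 15251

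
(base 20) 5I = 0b1110110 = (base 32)3M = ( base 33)3J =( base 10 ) 118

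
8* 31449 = 251592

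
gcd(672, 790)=2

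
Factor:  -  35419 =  - 35419^1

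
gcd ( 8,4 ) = 4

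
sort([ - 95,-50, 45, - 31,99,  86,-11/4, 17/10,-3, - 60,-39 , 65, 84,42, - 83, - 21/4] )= [ - 95, - 83, - 60,-50, - 39, - 31,-21/4, - 3, - 11/4, 17/10,42,45,65 , 84,86, 99 ]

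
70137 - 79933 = -9796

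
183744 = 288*638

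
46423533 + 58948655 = 105372188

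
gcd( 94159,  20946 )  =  1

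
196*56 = 10976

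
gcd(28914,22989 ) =237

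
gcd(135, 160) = 5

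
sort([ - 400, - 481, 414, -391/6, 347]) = [-481, - 400,-391/6,347, 414]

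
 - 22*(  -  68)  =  1496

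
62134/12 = 5177+5/6 = 5177.83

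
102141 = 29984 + 72157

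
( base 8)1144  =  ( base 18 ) 1G0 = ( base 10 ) 612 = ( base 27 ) MI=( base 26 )NE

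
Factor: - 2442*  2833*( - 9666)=2^2*3^4*11^1*37^1*179^1 * 2833^1= 66871185876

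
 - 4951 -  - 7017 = 2066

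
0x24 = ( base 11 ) 33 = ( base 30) 16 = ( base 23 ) 1D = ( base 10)36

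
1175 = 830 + 345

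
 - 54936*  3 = - 164808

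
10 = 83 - 73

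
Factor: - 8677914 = -2^1*3^1*7^1*107^1 * 1931^1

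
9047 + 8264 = 17311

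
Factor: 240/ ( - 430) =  - 2^3*3^1 * 43^( - 1 ) = -  24/43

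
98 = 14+84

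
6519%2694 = 1131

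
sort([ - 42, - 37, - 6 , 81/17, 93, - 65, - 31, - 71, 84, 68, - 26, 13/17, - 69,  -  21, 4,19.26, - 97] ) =[ - 97,  -  71, - 69, - 65, - 42,  -  37, - 31, - 26, - 21, - 6,13/17, 4 , 81/17, 19.26, 68, 84, 93]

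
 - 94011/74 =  - 94011/74= - 1270.42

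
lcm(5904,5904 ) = 5904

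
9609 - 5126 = 4483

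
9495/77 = 123 + 24/77=123.31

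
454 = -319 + 773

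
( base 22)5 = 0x5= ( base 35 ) 5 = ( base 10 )5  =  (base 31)5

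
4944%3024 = 1920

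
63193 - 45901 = 17292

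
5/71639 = 5/71639 = 0.00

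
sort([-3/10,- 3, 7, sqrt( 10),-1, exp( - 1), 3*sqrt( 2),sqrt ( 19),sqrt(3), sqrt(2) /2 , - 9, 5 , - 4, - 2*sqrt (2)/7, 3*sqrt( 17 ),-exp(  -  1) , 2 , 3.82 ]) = [ - 9 ,-4,-3, - 1,-2*sqrt(2)/7,  -  exp( -1 ),-3/10 , exp(-1 ) , sqrt(2)/2 , sqrt(3),  2,sqrt( 10),3.82,3* sqrt(2),sqrt( 19),5 , 7, 3*sqrt( 17 ) ] 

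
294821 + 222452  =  517273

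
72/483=24/161 = 0.15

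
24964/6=12482/3 = 4160.67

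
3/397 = 3/397 = 0.01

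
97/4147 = 97/4147 = 0.02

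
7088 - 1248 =5840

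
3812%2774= 1038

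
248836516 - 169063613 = 79772903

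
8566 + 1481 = 10047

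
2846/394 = 1423/197=7.22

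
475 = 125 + 350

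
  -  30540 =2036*(-15)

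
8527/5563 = 8527/5563 = 1.53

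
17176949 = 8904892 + 8272057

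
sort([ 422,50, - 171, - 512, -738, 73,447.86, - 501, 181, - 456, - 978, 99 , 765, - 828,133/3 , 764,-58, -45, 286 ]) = [ - 978, - 828,-738, - 512, - 501 , - 456,  -  171, - 58, - 45,133/3 , 50 , 73,99,181,286,422,447.86, 764, 765 ] 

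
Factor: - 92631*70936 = - 6570872616 = - 2^3*3^1 *7^1 * 11^1*401^1 * 8867^1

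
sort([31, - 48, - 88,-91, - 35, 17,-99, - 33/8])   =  [- 99, - 91,-88, - 48, -35,-33/8,  17,31 ]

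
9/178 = 9/178 = 0.05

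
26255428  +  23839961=50095389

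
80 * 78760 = 6300800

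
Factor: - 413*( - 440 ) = 2^3*5^1 *7^1 * 11^1 * 59^1 = 181720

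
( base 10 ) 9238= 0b10010000010110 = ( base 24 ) G0M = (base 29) ASG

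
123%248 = 123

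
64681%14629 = 6165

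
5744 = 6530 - 786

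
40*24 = 960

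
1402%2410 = 1402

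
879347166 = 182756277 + 696590889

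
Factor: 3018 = 2^1*3^1*503^1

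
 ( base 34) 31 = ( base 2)1100111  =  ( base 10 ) 103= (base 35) 2x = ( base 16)67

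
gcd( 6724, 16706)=2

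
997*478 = 476566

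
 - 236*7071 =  - 1668756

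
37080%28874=8206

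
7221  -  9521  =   - 2300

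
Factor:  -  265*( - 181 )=47965 = 5^1*53^1 *181^1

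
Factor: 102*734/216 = 6239/18 = 2^ ( - 1)*3^( - 2)*17^1*367^1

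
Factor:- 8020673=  - 8020673^1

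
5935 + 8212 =14147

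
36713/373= 36713/373 = 98.43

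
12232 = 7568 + 4664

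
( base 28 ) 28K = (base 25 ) 2MC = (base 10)1812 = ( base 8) 3424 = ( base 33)1LU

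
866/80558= 433/40279 = 0.01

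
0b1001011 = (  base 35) 25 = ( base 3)2210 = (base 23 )36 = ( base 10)75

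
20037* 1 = 20037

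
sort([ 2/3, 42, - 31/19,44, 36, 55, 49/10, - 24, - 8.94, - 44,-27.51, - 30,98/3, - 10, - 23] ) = [ - 44, - 30, - 27.51, - 24,-23,  -  10,  -  8.94, - 31/19, 2/3, 49/10,  98/3, 36 , 42, 44, 55 ] 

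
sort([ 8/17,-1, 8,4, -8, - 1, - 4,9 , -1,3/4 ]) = [-8,  -  4, -1, - 1, - 1, 8/17, 3/4,4, 8,9] 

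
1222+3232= 4454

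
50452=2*25226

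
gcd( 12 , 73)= 1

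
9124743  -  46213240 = -37088497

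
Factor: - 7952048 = -2^4* 13^1*38231^1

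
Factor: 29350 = 2^1*5^2 * 587^1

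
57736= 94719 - 36983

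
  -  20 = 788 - 808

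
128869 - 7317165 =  - 7188296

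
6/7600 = 3/3800 = 0.00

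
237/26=237/26= 9.12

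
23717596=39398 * 602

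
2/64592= 1/32296 = 0.00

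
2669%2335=334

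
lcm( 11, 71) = 781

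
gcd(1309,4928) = 77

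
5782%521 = 51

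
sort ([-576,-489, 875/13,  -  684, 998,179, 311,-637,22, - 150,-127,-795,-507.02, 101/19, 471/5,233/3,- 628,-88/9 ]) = [-795,-684,-637, - 628,-576,  -  507.02, - 489,- 150,- 127, - 88/9,  101/19, 22, 875/13, 233/3, 471/5, 179, 311,998]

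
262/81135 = 262/81135  =  0.00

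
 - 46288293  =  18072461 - 64360754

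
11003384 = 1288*8543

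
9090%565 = 50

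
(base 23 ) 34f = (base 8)3236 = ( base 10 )1694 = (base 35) 1de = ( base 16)69E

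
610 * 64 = 39040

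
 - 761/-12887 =761/12887   =  0.06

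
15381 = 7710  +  7671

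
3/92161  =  3/92161 = 0.00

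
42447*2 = 84894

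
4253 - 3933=320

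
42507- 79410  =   - 36903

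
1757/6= 1757/6=292.83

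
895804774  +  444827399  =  1340632173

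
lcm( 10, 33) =330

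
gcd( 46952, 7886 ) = 2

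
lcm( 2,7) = 14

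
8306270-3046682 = 5259588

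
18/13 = 1 + 5/13 = 1.38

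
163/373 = 163/373 =0.44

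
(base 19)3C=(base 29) 2b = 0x45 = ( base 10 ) 69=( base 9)76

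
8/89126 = 4/44563 = 0.00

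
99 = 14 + 85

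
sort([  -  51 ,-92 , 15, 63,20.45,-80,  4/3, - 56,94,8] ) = [  -  92, - 80,  -  56, - 51, 4/3, 8,15 , 20.45, 63,94]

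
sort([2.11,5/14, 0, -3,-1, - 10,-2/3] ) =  [-10,-3, - 1,  -  2/3, 0, 5/14, 2.11]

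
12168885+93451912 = 105620797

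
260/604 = 65/151 =0.43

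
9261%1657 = 976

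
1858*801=1488258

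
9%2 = 1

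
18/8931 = 6/2977  =  0.00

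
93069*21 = 1954449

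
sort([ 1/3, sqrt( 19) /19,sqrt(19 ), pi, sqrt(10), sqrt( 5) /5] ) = [sqrt( 19)/19, 1/3, sqrt(5 ) /5, pi, sqrt( 10 ), sqrt( 19)]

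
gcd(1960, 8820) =980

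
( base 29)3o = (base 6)303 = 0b1101111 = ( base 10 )111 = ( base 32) 3F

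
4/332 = 1/83=0.01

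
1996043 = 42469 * 47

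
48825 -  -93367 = 142192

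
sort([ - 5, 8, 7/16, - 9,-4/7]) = [ - 9,-5, - 4/7,  7/16,8]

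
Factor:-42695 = -5^1*8539^1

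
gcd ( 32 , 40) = 8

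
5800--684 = 6484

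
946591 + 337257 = 1283848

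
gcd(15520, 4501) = 1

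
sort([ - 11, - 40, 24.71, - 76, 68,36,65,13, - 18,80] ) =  [- 76, - 40, - 18, - 11,13,24.71,36, 65, 68,80]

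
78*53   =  4134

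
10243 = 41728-31485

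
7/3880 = 7/3880 = 0.00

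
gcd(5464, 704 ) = 8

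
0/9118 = 0=0.00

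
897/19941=13/289=0.04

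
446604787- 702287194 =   -  255682407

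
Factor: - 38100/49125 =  - 2^2*5^ (- 1)*127^1*131^(-1 ) = -508/655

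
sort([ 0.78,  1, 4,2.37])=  [ 0.78,1, 2.37, 4]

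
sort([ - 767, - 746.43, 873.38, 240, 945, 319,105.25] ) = [ - 767, - 746.43, 105.25,240,  319,873.38 , 945 ] 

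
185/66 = 185/66 = 2.80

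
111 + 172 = 283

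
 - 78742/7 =-78742/7 = - 11248.86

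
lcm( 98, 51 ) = 4998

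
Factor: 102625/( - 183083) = - 125/223  =  -5^3*223^(-1)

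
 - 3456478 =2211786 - 5668264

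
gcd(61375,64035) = 5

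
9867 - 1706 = 8161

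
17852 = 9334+8518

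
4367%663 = 389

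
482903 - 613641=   -  130738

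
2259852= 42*53806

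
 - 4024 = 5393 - 9417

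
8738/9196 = 4369/4598 = 0.95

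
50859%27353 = 23506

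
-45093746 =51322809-96416555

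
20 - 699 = -679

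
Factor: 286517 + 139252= 425769 = 3^1*347^1*409^1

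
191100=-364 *( - 525)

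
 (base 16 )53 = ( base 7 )146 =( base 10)83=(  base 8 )123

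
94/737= 94/737 = 0.13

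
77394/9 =25798/3= 8599.33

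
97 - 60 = 37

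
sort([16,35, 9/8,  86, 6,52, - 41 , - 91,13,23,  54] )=[ - 91, - 41  ,  9/8, 6, 13, 16,23,35, 52,54, 86 ] 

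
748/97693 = 748/97693  =  0.01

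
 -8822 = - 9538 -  - 716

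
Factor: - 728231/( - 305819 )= 7^1*41^( - 1)*7459^(-1) * 104033^1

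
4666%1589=1488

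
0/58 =0 = 0.00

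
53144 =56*949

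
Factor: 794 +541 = 3^1*5^1*89^1 = 1335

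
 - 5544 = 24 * ( -231)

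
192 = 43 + 149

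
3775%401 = 166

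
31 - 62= - 31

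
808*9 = 7272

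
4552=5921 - 1369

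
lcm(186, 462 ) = 14322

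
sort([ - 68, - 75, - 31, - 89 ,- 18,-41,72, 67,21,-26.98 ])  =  [ - 89,- 75 , - 68,  -  41 , - 31,-26.98, - 18, 21,67,72 ]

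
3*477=1431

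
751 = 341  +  410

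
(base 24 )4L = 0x75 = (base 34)3f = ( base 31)3o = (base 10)117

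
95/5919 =95/5919 = 0.02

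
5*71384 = 356920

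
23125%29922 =23125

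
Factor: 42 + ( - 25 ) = 17^1 = 17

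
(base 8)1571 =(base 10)889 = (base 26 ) 185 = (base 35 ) PE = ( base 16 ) 379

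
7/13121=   7/13121   =  0.00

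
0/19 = 0 = 0.00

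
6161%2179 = 1803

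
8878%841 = 468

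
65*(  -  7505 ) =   -  487825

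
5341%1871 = 1599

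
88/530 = 44/265 = 0.17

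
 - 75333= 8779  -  84112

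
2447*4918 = 12034346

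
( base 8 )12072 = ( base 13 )2484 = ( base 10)5178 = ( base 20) CII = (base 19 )e6a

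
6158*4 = 24632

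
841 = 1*841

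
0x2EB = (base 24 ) 173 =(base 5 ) 10442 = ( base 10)747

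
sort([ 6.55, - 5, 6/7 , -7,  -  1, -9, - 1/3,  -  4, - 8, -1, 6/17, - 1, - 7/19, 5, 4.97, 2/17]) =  [ - 9,  -  8, - 7, - 5,-4,-1,-1, - 1, - 7/19,-1/3, 2/17,6/17, 6/7 , 4.97,  5, 6.55 ] 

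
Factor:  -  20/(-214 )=10/107   =  2^1*5^1*107^(- 1)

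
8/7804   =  2/1951 =0.00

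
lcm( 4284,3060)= 21420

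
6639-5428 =1211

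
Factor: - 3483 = -3^4*43^1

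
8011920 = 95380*84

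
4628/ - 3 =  - 4628/3 = - 1542.67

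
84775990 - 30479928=54296062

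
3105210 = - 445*( - 6978 )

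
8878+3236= 12114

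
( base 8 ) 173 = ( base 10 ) 123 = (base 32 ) 3R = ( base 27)4F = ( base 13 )96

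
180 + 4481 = 4661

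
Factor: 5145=3^1*5^1*7^3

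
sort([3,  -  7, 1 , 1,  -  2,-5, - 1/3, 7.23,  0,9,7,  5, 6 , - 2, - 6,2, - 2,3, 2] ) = [ - 7,-6,  -  5 ,  -  2,  -  2, - 2 , - 1/3, 0,1 , 1,2,2,3,3, 5, 6 , 7,  7.23, 9]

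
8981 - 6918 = 2063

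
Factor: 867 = 3^1* 17^2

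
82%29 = 24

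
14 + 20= 34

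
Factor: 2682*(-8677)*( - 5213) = 2^1*3^2*13^1*149^1*401^1*8677^1 = 121315445082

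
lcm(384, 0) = 0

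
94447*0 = 0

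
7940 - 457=7483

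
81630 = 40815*2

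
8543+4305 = 12848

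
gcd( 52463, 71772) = 1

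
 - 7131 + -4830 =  - 11961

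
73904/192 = 384 + 11/12 = 384.92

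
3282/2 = 1641 = 1641.00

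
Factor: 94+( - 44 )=2^1*5^2=50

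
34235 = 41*835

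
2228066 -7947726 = - 5719660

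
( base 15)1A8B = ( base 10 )5756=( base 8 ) 13174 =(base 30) 6BQ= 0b1011001111100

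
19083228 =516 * 36983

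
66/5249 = 66/5249=0.01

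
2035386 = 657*3098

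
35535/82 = 433 + 29/82 = 433.35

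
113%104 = 9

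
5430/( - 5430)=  - 1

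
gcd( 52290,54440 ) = 10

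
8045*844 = 6789980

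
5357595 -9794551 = -4436956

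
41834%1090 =414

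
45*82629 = 3718305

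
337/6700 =337/6700 = 0.05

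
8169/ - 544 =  - 8169/544 = - 15.02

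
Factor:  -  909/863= - 3^2*101^1 *863^( - 1 )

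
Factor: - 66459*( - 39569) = 3^1*22153^1 * 39569^1 = 2629716171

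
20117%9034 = 2049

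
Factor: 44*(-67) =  - 2^2 *11^1*67^1 = - 2948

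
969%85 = 34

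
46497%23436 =23061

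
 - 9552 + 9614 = 62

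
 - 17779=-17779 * 1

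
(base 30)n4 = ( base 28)OM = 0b1010110110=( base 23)174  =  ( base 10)694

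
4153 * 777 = 3226881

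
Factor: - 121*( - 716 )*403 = 2^2*11^2*13^1*31^1*  179^1 = 34914308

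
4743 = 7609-2866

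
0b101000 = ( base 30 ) 1a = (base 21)1j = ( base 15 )2a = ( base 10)40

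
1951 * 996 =1943196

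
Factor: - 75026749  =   -7^1*10718107^1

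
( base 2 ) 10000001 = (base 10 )129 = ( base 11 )108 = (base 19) 6F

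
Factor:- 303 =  - 3^1*101^1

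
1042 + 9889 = 10931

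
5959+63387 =69346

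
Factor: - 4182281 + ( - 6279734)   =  -10462015 = - 5^1*2092403^1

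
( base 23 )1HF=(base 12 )65B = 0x3A7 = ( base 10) 935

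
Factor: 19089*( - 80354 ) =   -  1533877506=- 2^1*3^3*7^1*101^1*40177^1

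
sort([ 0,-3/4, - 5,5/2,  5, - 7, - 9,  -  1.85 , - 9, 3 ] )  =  [ - 9,- 9 , - 7,  -  5,  -  1.85, - 3/4,0,5/2 , 3 , 5 ] 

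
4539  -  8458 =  - 3919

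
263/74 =263/74 = 3.55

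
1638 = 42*39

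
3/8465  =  3/8465 = 0.00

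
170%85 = 0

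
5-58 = -53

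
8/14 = 4/7 = 0.57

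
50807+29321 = 80128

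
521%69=38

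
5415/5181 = 1805/1727 = 1.05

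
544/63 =8+40/63 = 8.63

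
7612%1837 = 264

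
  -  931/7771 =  - 49/409 = - 0.12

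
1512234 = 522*2897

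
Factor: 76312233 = 3^3*2826379^1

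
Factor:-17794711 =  - 11^1*373^1*4337^1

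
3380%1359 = 662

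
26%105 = 26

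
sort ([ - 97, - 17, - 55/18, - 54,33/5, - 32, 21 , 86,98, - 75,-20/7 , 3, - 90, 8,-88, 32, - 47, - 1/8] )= [ - 97, - 90, - 88, - 75, - 54, - 47, - 32, - 17, - 55/18, - 20/7,  -  1/8,3, 33/5,8,21, 32, 86,98 ]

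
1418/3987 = 1418/3987=0.36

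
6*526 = 3156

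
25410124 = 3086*8234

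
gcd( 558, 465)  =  93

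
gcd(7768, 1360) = 8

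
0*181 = 0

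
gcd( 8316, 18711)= 2079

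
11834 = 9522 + 2312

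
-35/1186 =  - 1 + 1151/1186 =-0.03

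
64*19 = 1216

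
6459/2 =6459/2  =  3229.50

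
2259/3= 753 = 753.00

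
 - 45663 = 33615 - 79278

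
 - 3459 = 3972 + -7431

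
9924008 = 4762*2084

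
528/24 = 22 = 22.00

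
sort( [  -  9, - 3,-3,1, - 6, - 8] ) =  [ - 9, - 8,-6, - 3 , - 3, 1]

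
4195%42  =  37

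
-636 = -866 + 230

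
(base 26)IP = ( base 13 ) 2BC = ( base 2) 111101101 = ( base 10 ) 493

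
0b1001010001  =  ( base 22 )14L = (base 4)21101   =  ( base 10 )593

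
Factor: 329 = 7^1*47^1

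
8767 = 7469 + 1298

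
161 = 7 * 23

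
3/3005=3/3005= 0.00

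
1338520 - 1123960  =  214560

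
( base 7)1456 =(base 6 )2404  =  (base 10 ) 580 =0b1001000100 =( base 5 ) 4310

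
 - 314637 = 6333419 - 6648056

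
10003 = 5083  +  4920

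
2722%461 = 417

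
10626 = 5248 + 5378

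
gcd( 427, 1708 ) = 427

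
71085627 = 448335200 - 377249573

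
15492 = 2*7746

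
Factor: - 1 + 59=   2^1*29^1 = 58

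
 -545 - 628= - 1173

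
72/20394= 4/1133 = 0.00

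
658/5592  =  329/2796= 0.12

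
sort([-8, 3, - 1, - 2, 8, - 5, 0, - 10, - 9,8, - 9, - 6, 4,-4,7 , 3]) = [ - 10, - 9, - 9, - 8, - 6 , - 5, - 4, - 2,  -  1, 0,3,3 , 4, 7 , 8,8] 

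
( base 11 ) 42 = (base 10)46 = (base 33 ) 1D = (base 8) 56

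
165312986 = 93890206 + 71422780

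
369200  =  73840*5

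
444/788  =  111/197 = 0.56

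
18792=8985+9807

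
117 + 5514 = 5631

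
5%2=1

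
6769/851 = 7+ 812/851 = 7.95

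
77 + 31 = 108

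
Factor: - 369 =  - 3^2*41^1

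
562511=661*851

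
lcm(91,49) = 637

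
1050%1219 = 1050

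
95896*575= 55140200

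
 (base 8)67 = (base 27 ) 21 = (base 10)55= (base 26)23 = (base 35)1k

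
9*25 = 225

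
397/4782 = 397/4782= 0.08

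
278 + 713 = 991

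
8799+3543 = 12342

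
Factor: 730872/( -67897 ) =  - 2^3*3^2*43^ ( - 1)*1579^( - 1)*10151^1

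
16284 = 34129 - 17845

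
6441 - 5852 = 589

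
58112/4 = 14528 = 14528.00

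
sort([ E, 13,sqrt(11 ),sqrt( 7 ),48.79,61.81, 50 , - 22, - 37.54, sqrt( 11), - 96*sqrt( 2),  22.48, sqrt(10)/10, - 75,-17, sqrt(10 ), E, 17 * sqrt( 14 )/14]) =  [ - 96*sqrt(2 )  , - 75 ,-37.54  ,-22,-17,sqrt( 10)/10,sqrt(7), E,E, sqrt( 10) , sqrt( 11), sqrt(11 ), 17*sqrt( 14)/14,  13, 22.48 , 48.79,50,61.81 ]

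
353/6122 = 353/6122 = 0.06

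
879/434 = 2 +11/434 = 2.03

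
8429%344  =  173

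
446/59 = 446/59  =  7.56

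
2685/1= 2685 =2685.00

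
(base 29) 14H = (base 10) 974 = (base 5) 12344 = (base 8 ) 1716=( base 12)692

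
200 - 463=-263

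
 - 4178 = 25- 4203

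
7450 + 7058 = 14508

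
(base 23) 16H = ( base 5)10214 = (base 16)2AC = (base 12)490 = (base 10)684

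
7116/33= 215 + 7/11 = 215.64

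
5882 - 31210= -25328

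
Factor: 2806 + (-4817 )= - 2011  =  -2011^1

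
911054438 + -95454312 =815600126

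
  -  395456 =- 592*668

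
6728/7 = 6728/7 = 961.14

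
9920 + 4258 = 14178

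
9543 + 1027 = 10570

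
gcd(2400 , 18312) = 24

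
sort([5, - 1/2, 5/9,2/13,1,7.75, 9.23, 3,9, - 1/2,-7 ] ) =[ - 7, - 1/2, - 1/2,2/13,5/9  ,  1,3,  5,7.75, 9,  9.23]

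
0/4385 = 0 = 0.00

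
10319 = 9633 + 686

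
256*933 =238848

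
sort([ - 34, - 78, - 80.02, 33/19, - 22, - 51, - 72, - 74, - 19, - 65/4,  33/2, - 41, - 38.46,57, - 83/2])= [ - 80.02,-78, - 74, - 72,-51, - 83/2, - 41, - 38.46, - 34, - 22, - 19,  -  65/4, 33/19, 33/2 , 57 ]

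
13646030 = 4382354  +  9263676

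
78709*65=5116085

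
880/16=55 = 55.00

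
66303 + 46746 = 113049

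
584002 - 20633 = 563369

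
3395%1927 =1468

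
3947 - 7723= - 3776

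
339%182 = 157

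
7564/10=756 + 2/5 = 756.40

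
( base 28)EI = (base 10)410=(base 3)120012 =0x19A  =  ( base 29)e4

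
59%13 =7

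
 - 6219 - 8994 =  - 15213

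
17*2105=35785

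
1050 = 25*42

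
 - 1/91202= - 1 + 91201/91202=- 0.00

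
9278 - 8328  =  950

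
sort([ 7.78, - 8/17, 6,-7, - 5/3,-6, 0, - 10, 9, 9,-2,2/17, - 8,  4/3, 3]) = [ - 10, - 8, -7, - 6, - 2,-5/3, - 8/17,0,2/17, 4/3,3, 6,7.78, 9, 9]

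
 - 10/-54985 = 2/10997 = 0.00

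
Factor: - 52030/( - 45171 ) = 2^1*3^(-3 ) *5^1*7^(-1)*11^2*43^1*239^ (-1) 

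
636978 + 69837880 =70474858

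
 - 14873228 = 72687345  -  87560573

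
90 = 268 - 178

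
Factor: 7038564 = 2^2*3^1 * 13^1*45119^1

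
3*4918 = 14754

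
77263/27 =2861 + 16/27 = 2861.59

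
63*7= 441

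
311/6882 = 311/6882 = 0.05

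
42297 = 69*613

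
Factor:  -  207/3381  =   - 3/49 = - 3^1*7^( - 2 )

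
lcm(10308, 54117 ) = 216468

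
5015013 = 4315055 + 699958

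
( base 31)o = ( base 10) 24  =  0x18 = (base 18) 16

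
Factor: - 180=-2^2 * 3^2 * 5^1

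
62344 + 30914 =93258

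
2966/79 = 37 + 43/79 = 37.54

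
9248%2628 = 1364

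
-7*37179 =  -260253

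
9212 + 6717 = 15929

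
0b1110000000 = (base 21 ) 20E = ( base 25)1al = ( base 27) 165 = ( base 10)896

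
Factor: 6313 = 59^1 * 107^1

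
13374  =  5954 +7420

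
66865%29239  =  8387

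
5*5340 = 26700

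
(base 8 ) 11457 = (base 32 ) 4pf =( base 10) 4911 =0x132f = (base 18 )F2F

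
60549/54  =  20183/18 = 1121.28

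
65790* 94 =6184260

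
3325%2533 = 792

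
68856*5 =344280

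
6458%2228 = 2002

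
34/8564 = 17/4282 =0.00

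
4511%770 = 661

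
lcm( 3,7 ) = 21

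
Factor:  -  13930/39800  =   - 7/20= -2^( - 2) * 5^(-1 )*7^1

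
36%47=36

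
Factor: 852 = 2^2 * 3^1*71^1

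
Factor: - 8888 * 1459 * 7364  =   - 2^5*7^1  *  11^1 * 101^1 * 263^1*1459^1 = -95493347488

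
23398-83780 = -60382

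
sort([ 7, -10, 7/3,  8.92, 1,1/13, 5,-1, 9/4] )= [ - 10, - 1, 1/13, 1,9/4, 7/3, 5, 7, 8.92]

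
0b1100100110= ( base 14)418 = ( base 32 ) P6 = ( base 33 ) oe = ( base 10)806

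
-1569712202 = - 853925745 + -715786457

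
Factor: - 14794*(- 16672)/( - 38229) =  - 246645568/38229 = - 2^6 *3^(-1)*13^1*521^1*569^1*12743^( - 1)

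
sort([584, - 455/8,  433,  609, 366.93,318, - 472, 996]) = [ - 472, - 455/8, 318, 366.93, 433,584, 609,996]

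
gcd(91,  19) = 1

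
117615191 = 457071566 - 339456375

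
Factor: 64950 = 2^1*3^1*5^2 * 433^1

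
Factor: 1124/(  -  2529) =-4/9 = - 2^2*3^( - 2 ) 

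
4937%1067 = 669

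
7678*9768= 74998704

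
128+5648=5776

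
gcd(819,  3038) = 7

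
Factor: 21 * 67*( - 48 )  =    -  67536 = -2^4*3^2*7^1*67^1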